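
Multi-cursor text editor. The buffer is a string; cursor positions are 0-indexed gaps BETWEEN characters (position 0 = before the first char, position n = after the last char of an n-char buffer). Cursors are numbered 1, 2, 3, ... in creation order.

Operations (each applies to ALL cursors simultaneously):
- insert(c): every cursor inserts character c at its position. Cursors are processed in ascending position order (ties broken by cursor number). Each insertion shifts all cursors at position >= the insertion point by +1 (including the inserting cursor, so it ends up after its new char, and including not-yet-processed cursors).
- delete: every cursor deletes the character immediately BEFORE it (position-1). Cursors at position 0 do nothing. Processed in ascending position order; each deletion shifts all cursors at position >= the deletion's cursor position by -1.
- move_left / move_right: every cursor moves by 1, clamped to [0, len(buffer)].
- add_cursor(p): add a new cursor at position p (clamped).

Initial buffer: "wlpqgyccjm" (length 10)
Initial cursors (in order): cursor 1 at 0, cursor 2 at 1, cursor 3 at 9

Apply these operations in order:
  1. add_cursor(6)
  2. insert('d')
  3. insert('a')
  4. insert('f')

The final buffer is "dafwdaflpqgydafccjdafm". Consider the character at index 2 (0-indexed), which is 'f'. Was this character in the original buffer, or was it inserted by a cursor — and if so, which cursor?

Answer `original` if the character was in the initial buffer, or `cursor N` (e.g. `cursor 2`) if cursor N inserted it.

Answer: cursor 1

Derivation:
After op 1 (add_cursor(6)): buffer="wlpqgyccjm" (len 10), cursors c1@0 c2@1 c4@6 c3@9, authorship ..........
After op 2 (insert('d')): buffer="dwdlpqgydccjdm" (len 14), cursors c1@1 c2@3 c4@9 c3@13, authorship 1.2.....4...3.
After op 3 (insert('a')): buffer="dawdalpqgydaccjdam" (len 18), cursors c1@2 c2@5 c4@12 c3@17, authorship 11.22.....44...33.
After op 4 (insert('f')): buffer="dafwdaflpqgydafccjdafm" (len 22), cursors c1@3 c2@7 c4@15 c3@21, authorship 111.222.....444...333.
Authorship (.=original, N=cursor N): 1 1 1 . 2 2 2 . . . . . 4 4 4 . . . 3 3 3 .
Index 2: author = 1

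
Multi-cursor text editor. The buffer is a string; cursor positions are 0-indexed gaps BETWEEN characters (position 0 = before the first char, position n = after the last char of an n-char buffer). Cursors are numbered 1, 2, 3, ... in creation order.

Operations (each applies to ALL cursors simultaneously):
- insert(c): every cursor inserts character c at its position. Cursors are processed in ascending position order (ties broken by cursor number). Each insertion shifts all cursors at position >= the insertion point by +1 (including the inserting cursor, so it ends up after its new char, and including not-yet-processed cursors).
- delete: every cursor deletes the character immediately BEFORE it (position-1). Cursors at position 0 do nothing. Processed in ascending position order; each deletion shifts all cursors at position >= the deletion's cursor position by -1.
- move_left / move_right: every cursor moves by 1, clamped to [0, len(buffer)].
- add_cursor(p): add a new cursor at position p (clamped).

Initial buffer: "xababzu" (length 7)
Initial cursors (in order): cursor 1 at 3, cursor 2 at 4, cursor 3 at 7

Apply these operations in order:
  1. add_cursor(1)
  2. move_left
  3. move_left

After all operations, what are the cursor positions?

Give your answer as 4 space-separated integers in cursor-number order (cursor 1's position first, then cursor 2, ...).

Answer: 1 2 5 0

Derivation:
After op 1 (add_cursor(1)): buffer="xababzu" (len 7), cursors c4@1 c1@3 c2@4 c3@7, authorship .......
After op 2 (move_left): buffer="xababzu" (len 7), cursors c4@0 c1@2 c2@3 c3@6, authorship .......
After op 3 (move_left): buffer="xababzu" (len 7), cursors c4@0 c1@1 c2@2 c3@5, authorship .......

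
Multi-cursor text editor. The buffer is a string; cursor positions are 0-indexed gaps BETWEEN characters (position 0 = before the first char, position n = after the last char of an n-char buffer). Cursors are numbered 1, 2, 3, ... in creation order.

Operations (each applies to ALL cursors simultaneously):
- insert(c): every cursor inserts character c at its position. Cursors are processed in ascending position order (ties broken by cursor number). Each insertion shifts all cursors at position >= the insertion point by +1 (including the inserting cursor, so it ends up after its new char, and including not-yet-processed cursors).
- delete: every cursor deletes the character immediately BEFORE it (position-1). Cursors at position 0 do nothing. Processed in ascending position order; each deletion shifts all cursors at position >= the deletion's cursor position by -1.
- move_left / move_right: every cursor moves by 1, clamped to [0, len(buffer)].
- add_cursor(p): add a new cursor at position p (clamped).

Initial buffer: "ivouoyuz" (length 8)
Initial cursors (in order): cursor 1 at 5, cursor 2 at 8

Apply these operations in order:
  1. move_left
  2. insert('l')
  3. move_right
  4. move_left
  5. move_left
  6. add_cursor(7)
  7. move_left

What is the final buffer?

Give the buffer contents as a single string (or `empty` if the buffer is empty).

After op 1 (move_left): buffer="ivouoyuz" (len 8), cursors c1@4 c2@7, authorship ........
After op 2 (insert('l')): buffer="ivouloyulz" (len 10), cursors c1@5 c2@9, authorship ....1...2.
After op 3 (move_right): buffer="ivouloyulz" (len 10), cursors c1@6 c2@10, authorship ....1...2.
After op 4 (move_left): buffer="ivouloyulz" (len 10), cursors c1@5 c2@9, authorship ....1...2.
After op 5 (move_left): buffer="ivouloyulz" (len 10), cursors c1@4 c2@8, authorship ....1...2.
After op 6 (add_cursor(7)): buffer="ivouloyulz" (len 10), cursors c1@4 c3@7 c2@8, authorship ....1...2.
After op 7 (move_left): buffer="ivouloyulz" (len 10), cursors c1@3 c3@6 c2@7, authorship ....1...2.

Answer: ivouloyulz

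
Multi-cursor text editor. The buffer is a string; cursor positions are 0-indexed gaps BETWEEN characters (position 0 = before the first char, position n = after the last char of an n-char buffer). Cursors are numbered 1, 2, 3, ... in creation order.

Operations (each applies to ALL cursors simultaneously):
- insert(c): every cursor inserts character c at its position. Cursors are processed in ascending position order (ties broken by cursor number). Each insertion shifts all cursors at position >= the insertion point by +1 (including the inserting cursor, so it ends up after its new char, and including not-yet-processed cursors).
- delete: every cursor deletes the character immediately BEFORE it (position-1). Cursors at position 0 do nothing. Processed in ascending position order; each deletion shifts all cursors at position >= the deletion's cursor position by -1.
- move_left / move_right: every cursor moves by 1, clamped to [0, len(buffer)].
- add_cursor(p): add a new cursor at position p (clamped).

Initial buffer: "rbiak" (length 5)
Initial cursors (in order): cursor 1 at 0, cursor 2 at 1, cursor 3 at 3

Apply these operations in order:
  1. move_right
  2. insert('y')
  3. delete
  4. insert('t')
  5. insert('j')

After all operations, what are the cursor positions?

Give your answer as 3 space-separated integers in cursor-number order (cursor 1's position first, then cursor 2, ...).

After op 1 (move_right): buffer="rbiak" (len 5), cursors c1@1 c2@2 c3@4, authorship .....
After op 2 (insert('y')): buffer="rybyiayk" (len 8), cursors c1@2 c2@4 c3@7, authorship .1.2..3.
After op 3 (delete): buffer="rbiak" (len 5), cursors c1@1 c2@2 c3@4, authorship .....
After op 4 (insert('t')): buffer="rtbtiatk" (len 8), cursors c1@2 c2@4 c3@7, authorship .1.2..3.
After op 5 (insert('j')): buffer="rtjbtjiatjk" (len 11), cursors c1@3 c2@6 c3@10, authorship .11.22..33.

Answer: 3 6 10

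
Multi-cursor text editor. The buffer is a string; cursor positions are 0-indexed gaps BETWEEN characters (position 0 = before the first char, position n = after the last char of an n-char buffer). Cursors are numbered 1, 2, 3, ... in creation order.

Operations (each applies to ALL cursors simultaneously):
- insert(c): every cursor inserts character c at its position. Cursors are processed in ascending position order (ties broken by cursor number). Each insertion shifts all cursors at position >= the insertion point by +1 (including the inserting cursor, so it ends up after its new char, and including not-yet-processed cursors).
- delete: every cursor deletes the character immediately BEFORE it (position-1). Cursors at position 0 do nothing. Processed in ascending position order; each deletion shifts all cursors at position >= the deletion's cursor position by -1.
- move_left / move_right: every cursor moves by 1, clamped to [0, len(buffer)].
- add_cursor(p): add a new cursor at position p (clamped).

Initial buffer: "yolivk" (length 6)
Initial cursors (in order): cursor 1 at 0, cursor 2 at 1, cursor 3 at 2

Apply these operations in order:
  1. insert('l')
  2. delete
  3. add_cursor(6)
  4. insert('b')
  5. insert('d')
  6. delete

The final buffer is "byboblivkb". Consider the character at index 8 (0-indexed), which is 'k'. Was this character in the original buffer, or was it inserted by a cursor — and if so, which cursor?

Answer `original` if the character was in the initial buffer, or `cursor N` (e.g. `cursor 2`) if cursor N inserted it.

After op 1 (insert('l')): buffer="lylollivk" (len 9), cursors c1@1 c2@3 c3@5, authorship 1.2.3....
After op 2 (delete): buffer="yolivk" (len 6), cursors c1@0 c2@1 c3@2, authorship ......
After op 3 (add_cursor(6)): buffer="yolivk" (len 6), cursors c1@0 c2@1 c3@2 c4@6, authorship ......
After op 4 (insert('b')): buffer="byboblivkb" (len 10), cursors c1@1 c2@3 c3@5 c4@10, authorship 1.2.3....4
After op 5 (insert('d')): buffer="bdybdobdlivkbd" (len 14), cursors c1@2 c2@5 c3@8 c4@14, authorship 11.22.33....44
After op 6 (delete): buffer="byboblivkb" (len 10), cursors c1@1 c2@3 c3@5 c4@10, authorship 1.2.3....4
Authorship (.=original, N=cursor N): 1 . 2 . 3 . . . . 4
Index 8: author = original

Answer: original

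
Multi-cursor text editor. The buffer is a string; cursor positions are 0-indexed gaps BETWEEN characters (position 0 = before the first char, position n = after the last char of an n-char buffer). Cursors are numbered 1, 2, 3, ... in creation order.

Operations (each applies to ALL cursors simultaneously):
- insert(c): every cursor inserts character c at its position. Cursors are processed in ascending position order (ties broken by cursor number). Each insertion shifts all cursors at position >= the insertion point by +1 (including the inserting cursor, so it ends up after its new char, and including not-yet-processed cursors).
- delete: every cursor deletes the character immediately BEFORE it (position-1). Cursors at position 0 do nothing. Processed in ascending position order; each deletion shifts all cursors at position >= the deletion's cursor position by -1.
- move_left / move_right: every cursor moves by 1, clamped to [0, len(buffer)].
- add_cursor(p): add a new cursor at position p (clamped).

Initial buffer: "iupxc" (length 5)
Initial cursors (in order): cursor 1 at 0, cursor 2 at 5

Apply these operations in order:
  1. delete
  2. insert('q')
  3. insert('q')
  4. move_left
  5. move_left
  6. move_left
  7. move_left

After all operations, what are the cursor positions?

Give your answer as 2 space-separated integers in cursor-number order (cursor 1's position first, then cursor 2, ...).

Answer: 0 4

Derivation:
After op 1 (delete): buffer="iupx" (len 4), cursors c1@0 c2@4, authorship ....
After op 2 (insert('q')): buffer="qiupxq" (len 6), cursors c1@1 c2@6, authorship 1....2
After op 3 (insert('q')): buffer="qqiupxqq" (len 8), cursors c1@2 c2@8, authorship 11....22
After op 4 (move_left): buffer="qqiupxqq" (len 8), cursors c1@1 c2@7, authorship 11....22
After op 5 (move_left): buffer="qqiupxqq" (len 8), cursors c1@0 c2@6, authorship 11....22
After op 6 (move_left): buffer="qqiupxqq" (len 8), cursors c1@0 c2@5, authorship 11....22
After op 7 (move_left): buffer="qqiupxqq" (len 8), cursors c1@0 c2@4, authorship 11....22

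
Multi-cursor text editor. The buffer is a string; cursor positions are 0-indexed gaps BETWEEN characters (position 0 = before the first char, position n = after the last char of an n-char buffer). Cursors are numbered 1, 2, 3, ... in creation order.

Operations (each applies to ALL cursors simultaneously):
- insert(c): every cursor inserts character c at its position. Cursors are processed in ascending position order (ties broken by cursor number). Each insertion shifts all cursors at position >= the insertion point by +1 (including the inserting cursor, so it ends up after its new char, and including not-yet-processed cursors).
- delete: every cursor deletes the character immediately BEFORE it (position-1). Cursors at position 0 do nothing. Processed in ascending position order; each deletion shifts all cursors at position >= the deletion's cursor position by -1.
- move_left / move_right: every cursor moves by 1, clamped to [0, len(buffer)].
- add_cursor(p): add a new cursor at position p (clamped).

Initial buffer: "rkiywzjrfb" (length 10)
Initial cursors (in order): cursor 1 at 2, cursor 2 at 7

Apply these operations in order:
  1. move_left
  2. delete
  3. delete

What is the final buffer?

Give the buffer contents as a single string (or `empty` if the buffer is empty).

After op 1 (move_left): buffer="rkiywzjrfb" (len 10), cursors c1@1 c2@6, authorship ..........
After op 2 (delete): buffer="kiywjrfb" (len 8), cursors c1@0 c2@4, authorship ........
After op 3 (delete): buffer="kiyjrfb" (len 7), cursors c1@0 c2@3, authorship .......

Answer: kiyjrfb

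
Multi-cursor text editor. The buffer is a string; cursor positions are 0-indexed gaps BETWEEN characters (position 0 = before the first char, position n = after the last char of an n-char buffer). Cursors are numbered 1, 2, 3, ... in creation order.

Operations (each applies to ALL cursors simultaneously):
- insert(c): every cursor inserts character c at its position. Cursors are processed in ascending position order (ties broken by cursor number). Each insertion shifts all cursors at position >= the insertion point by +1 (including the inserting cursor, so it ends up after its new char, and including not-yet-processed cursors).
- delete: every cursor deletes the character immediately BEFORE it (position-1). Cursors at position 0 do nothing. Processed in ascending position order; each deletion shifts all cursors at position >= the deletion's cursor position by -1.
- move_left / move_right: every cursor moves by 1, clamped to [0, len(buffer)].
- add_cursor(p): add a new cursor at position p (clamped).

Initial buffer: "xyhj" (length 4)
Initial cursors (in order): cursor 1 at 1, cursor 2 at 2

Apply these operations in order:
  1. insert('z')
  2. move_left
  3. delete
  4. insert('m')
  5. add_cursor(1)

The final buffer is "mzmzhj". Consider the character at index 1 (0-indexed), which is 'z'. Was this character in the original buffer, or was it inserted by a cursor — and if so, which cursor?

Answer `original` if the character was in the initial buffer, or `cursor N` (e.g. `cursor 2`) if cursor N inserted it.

After op 1 (insert('z')): buffer="xzyzhj" (len 6), cursors c1@2 c2@4, authorship .1.2..
After op 2 (move_left): buffer="xzyzhj" (len 6), cursors c1@1 c2@3, authorship .1.2..
After op 3 (delete): buffer="zzhj" (len 4), cursors c1@0 c2@1, authorship 12..
After op 4 (insert('m')): buffer="mzmzhj" (len 6), cursors c1@1 c2@3, authorship 1122..
After op 5 (add_cursor(1)): buffer="mzmzhj" (len 6), cursors c1@1 c3@1 c2@3, authorship 1122..
Authorship (.=original, N=cursor N): 1 1 2 2 . .
Index 1: author = 1

Answer: cursor 1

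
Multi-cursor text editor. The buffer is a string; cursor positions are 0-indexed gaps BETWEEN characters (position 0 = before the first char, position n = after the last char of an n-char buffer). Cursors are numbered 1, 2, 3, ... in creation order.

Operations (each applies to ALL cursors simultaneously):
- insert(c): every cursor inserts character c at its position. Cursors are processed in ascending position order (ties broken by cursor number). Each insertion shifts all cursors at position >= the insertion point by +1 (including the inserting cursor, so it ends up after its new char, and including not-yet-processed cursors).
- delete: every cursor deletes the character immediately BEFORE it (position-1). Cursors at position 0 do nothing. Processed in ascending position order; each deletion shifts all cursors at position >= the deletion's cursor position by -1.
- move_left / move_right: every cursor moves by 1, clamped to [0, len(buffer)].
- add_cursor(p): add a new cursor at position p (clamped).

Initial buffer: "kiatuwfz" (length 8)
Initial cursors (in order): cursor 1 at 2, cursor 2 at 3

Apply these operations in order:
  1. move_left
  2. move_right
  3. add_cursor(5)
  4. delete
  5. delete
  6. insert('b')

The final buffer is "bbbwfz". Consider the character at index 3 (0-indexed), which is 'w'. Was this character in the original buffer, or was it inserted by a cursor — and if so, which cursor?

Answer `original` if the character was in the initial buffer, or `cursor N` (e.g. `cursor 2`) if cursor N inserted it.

Answer: original

Derivation:
After op 1 (move_left): buffer="kiatuwfz" (len 8), cursors c1@1 c2@2, authorship ........
After op 2 (move_right): buffer="kiatuwfz" (len 8), cursors c1@2 c2@3, authorship ........
After op 3 (add_cursor(5)): buffer="kiatuwfz" (len 8), cursors c1@2 c2@3 c3@5, authorship ........
After op 4 (delete): buffer="ktwfz" (len 5), cursors c1@1 c2@1 c3@2, authorship .....
After op 5 (delete): buffer="wfz" (len 3), cursors c1@0 c2@0 c3@0, authorship ...
After op 6 (insert('b')): buffer="bbbwfz" (len 6), cursors c1@3 c2@3 c3@3, authorship 123...
Authorship (.=original, N=cursor N): 1 2 3 . . .
Index 3: author = original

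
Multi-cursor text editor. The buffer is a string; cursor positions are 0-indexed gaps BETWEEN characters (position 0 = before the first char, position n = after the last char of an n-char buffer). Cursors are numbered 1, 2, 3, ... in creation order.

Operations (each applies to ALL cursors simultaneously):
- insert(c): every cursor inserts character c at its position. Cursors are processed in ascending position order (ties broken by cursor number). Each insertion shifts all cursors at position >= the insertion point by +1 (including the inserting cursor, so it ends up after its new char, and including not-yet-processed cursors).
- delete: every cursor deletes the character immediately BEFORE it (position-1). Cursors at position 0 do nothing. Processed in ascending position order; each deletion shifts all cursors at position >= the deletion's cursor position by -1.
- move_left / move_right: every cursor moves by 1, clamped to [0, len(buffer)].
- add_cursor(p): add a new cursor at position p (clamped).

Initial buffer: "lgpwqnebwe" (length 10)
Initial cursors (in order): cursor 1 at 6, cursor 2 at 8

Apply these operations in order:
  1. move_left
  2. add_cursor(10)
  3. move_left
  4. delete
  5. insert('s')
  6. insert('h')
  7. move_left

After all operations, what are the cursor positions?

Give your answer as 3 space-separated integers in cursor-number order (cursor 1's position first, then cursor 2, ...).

After op 1 (move_left): buffer="lgpwqnebwe" (len 10), cursors c1@5 c2@7, authorship ..........
After op 2 (add_cursor(10)): buffer="lgpwqnebwe" (len 10), cursors c1@5 c2@7 c3@10, authorship ..........
After op 3 (move_left): buffer="lgpwqnebwe" (len 10), cursors c1@4 c2@6 c3@9, authorship ..........
After op 4 (delete): buffer="lgpqebe" (len 7), cursors c1@3 c2@4 c3@6, authorship .......
After op 5 (insert('s')): buffer="lgpsqsebse" (len 10), cursors c1@4 c2@6 c3@9, authorship ...1.2..3.
After op 6 (insert('h')): buffer="lgpshqshebshe" (len 13), cursors c1@5 c2@8 c3@12, authorship ...11.22..33.
After op 7 (move_left): buffer="lgpshqshebshe" (len 13), cursors c1@4 c2@7 c3@11, authorship ...11.22..33.

Answer: 4 7 11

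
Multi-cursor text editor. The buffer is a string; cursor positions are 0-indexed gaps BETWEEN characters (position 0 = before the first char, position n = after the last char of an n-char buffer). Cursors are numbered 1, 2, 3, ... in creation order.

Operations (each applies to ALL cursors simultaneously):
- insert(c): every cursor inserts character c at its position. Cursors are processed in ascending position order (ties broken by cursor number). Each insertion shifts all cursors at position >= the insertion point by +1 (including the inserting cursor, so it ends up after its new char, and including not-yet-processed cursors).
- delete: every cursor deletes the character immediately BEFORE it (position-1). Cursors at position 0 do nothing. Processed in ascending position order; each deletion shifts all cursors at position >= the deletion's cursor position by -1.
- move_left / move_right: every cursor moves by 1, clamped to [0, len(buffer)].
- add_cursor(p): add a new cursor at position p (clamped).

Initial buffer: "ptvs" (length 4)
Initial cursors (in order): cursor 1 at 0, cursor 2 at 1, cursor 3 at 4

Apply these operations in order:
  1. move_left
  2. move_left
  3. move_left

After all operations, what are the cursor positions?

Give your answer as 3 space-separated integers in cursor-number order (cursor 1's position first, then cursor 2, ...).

Answer: 0 0 1

Derivation:
After op 1 (move_left): buffer="ptvs" (len 4), cursors c1@0 c2@0 c3@3, authorship ....
After op 2 (move_left): buffer="ptvs" (len 4), cursors c1@0 c2@0 c3@2, authorship ....
After op 3 (move_left): buffer="ptvs" (len 4), cursors c1@0 c2@0 c3@1, authorship ....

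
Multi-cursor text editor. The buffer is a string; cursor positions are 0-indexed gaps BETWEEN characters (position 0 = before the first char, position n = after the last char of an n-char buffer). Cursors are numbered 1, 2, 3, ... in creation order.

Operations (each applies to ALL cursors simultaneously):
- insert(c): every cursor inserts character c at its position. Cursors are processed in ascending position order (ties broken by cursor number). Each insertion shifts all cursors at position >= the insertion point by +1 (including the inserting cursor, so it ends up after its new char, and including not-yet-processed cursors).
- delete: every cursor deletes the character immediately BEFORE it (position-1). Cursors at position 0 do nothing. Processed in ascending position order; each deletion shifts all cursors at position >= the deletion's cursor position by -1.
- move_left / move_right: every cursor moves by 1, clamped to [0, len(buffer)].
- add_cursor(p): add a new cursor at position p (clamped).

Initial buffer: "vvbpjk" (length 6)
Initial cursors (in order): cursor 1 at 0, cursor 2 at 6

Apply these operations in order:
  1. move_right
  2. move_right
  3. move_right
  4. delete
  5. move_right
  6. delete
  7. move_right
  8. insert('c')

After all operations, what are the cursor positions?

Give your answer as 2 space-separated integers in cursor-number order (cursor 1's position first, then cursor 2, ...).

Answer: 4 4

Derivation:
After op 1 (move_right): buffer="vvbpjk" (len 6), cursors c1@1 c2@6, authorship ......
After op 2 (move_right): buffer="vvbpjk" (len 6), cursors c1@2 c2@6, authorship ......
After op 3 (move_right): buffer="vvbpjk" (len 6), cursors c1@3 c2@6, authorship ......
After op 4 (delete): buffer="vvpj" (len 4), cursors c1@2 c2@4, authorship ....
After op 5 (move_right): buffer="vvpj" (len 4), cursors c1@3 c2@4, authorship ....
After op 6 (delete): buffer="vv" (len 2), cursors c1@2 c2@2, authorship ..
After op 7 (move_right): buffer="vv" (len 2), cursors c1@2 c2@2, authorship ..
After op 8 (insert('c')): buffer="vvcc" (len 4), cursors c1@4 c2@4, authorship ..12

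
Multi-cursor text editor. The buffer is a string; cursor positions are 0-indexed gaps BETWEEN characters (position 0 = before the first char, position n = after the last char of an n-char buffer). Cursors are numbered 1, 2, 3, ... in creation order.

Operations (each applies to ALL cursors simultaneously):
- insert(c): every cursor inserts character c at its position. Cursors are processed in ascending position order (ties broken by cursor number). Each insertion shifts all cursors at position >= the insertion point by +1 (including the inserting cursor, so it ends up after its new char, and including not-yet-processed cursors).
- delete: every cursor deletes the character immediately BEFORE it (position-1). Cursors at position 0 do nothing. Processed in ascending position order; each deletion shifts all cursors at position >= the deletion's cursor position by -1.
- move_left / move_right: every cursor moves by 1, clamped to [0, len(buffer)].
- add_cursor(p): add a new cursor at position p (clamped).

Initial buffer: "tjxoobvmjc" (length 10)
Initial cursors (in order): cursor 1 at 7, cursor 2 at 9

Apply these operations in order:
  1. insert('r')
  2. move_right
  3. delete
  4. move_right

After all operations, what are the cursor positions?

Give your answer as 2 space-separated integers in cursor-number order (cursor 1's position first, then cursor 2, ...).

After op 1 (insert('r')): buffer="tjxoobvrmjrc" (len 12), cursors c1@8 c2@11, authorship .......1..2.
After op 2 (move_right): buffer="tjxoobvrmjrc" (len 12), cursors c1@9 c2@12, authorship .......1..2.
After op 3 (delete): buffer="tjxoobvrjr" (len 10), cursors c1@8 c2@10, authorship .......1.2
After op 4 (move_right): buffer="tjxoobvrjr" (len 10), cursors c1@9 c2@10, authorship .......1.2

Answer: 9 10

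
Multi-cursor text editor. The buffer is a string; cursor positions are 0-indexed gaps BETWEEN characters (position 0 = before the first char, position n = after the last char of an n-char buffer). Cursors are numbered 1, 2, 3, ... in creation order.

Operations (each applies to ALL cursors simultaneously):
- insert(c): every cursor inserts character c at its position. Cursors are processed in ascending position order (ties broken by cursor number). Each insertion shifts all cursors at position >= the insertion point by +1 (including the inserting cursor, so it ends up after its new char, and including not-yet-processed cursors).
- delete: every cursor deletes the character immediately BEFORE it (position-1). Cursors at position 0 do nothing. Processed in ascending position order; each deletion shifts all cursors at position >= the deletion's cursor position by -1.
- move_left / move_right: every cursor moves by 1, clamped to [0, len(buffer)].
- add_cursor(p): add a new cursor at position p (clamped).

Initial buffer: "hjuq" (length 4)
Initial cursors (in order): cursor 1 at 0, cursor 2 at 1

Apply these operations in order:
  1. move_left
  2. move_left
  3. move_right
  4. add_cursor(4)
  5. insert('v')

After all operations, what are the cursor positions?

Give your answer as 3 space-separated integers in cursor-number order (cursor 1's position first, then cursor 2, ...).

Answer: 3 3 7

Derivation:
After op 1 (move_left): buffer="hjuq" (len 4), cursors c1@0 c2@0, authorship ....
After op 2 (move_left): buffer="hjuq" (len 4), cursors c1@0 c2@0, authorship ....
After op 3 (move_right): buffer="hjuq" (len 4), cursors c1@1 c2@1, authorship ....
After op 4 (add_cursor(4)): buffer="hjuq" (len 4), cursors c1@1 c2@1 c3@4, authorship ....
After op 5 (insert('v')): buffer="hvvjuqv" (len 7), cursors c1@3 c2@3 c3@7, authorship .12...3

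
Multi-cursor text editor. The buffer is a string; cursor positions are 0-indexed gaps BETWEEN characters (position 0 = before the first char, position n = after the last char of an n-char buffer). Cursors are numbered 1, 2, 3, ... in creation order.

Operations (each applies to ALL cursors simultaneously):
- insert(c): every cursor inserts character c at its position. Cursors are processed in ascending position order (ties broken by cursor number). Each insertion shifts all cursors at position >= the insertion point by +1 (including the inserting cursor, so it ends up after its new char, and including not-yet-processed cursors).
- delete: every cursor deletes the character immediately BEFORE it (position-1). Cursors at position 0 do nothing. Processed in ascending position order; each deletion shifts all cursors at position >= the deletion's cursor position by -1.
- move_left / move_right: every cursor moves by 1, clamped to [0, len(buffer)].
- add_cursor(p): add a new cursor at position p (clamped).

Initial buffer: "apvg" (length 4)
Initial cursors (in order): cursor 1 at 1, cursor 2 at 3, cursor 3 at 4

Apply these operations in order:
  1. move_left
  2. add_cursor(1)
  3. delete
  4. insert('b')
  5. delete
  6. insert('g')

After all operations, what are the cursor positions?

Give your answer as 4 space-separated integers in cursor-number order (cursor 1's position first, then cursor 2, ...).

After op 1 (move_left): buffer="apvg" (len 4), cursors c1@0 c2@2 c3@3, authorship ....
After op 2 (add_cursor(1)): buffer="apvg" (len 4), cursors c1@0 c4@1 c2@2 c3@3, authorship ....
After op 3 (delete): buffer="g" (len 1), cursors c1@0 c2@0 c3@0 c4@0, authorship .
After op 4 (insert('b')): buffer="bbbbg" (len 5), cursors c1@4 c2@4 c3@4 c4@4, authorship 1234.
After op 5 (delete): buffer="g" (len 1), cursors c1@0 c2@0 c3@0 c4@0, authorship .
After op 6 (insert('g')): buffer="ggggg" (len 5), cursors c1@4 c2@4 c3@4 c4@4, authorship 1234.

Answer: 4 4 4 4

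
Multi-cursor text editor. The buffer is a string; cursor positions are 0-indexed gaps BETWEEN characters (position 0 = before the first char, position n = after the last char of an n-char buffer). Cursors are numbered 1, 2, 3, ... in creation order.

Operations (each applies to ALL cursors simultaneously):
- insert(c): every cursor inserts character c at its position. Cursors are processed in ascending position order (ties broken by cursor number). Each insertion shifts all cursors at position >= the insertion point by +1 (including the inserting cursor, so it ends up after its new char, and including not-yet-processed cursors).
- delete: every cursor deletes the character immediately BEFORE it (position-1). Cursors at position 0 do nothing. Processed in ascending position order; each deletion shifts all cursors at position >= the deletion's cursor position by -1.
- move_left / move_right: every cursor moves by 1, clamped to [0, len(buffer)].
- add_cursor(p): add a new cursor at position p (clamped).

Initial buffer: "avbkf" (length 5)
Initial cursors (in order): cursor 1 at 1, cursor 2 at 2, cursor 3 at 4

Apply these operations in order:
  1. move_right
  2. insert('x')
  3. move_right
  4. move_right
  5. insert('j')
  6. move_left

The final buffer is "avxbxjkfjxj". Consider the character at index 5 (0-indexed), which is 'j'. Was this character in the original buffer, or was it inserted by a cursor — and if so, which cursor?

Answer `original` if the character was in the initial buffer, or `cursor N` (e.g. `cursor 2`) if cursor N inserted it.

After op 1 (move_right): buffer="avbkf" (len 5), cursors c1@2 c2@3 c3@5, authorship .....
After op 2 (insert('x')): buffer="avxbxkfx" (len 8), cursors c1@3 c2@5 c3@8, authorship ..1.2..3
After op 3 (move_right): buffer="avxbxkfx" (len 8), cursors c1@4 c2@6 c3@8, authorship ..1.2..3
After op 4 (move_right): buffer="avxbxkfx" (len 8), cursors c1@5 c2@7 c3@8, authorship ..1.2..3
After op 5 (insert('j')): buffer="avxbxjkfjxj" (len 11), cursors c1@6 c2@9 c3@11, authorship ..1.21..233
After op 6 (move_left): buffer="avxbxjkfjxj" (len 11), cursors c1@5 c2@8 c3@10, authorship ..1.21..233
Authorship (.=original, N=cursor N): . . 1 . 2 1 . . 2 3 3
Index 5: author = 1

Answer: cursor 1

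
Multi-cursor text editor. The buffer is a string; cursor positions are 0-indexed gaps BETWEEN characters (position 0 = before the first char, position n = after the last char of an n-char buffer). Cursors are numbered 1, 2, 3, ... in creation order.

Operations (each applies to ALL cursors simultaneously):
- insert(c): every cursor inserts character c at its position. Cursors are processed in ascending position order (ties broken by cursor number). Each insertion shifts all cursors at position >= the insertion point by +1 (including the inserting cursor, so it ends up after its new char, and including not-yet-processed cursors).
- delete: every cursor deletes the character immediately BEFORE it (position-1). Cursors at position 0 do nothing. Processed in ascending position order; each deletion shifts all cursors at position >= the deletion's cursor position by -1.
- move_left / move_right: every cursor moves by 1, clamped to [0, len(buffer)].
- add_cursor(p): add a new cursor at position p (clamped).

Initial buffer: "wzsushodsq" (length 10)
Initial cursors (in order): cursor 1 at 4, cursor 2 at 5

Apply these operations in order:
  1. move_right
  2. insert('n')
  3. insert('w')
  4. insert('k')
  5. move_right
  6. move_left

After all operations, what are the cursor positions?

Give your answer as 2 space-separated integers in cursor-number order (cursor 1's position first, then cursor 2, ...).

Answer: 8 12

Derivation:
After op 1 (move_right): buffer="wzsushodsq" (len 10), cursors c1@5 c2@6, authorship ..........
After op 2 (insert('n')): buffer="wzsusnhnodsq" (len 12), cursors c1@6 c2@8, authorship .....1.2....
After op 3 (insert('w')): buffer="wzsusnwhnwodsq" (len 14), cursors c1@7 c2@10, authorship .....11.22....
After op 4 (insert('k')): buffer="wzsusnwkhnwkodsq" (len 16), cursors c1@8 c2@12, authorship .....111.222....
After op 5 (move_right): buffer="wzsusnwkhnwkodsq" (len 16), cursors c1@9 c2@13, authorship .....111.222....
After op 6 (move_left): buffer="wzsusnwkhnwkodsq" (len 16), cursors c1@8 c2@12, authorship .....111.222....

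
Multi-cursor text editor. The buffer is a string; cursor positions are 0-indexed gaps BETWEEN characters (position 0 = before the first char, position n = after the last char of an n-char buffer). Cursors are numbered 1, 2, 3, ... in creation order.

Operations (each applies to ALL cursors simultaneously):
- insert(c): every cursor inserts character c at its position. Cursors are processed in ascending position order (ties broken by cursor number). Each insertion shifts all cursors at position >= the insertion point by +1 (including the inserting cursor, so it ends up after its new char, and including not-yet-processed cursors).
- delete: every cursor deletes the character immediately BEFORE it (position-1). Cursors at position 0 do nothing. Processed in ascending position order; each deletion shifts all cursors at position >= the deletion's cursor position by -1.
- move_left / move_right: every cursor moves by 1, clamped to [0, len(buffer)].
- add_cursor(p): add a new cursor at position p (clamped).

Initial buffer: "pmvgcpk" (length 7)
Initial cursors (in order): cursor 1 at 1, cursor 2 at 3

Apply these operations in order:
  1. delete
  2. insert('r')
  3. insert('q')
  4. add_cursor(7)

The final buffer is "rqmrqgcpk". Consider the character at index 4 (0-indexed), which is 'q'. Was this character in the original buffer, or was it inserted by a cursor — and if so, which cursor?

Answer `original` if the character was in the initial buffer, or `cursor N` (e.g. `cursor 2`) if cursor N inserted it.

After op 1 (delete): buffer="mgcpk" (len 5), cursors c1@0 c2@1, authorship .....
After op 2 (insert('r')): buffer="rmrgcpk" (len 7), cursors c1@1 c2@3, authorship 1.2....
After op 3 (insert('q')): buffer="rqmrqgcpk" (len 9), cursors c1@2 c2@5, authorship 11.22....
After op 4 (add_cursor(7)): buffer="rqmrqgcpk" (len 9), cursors c1@2 c2@5 c3@7, authorship 11.22....
Authorship (.=original, N=cursor N): 1 1 . 2 2 . . . .
Index 4: author = 2

Answer: cursor 2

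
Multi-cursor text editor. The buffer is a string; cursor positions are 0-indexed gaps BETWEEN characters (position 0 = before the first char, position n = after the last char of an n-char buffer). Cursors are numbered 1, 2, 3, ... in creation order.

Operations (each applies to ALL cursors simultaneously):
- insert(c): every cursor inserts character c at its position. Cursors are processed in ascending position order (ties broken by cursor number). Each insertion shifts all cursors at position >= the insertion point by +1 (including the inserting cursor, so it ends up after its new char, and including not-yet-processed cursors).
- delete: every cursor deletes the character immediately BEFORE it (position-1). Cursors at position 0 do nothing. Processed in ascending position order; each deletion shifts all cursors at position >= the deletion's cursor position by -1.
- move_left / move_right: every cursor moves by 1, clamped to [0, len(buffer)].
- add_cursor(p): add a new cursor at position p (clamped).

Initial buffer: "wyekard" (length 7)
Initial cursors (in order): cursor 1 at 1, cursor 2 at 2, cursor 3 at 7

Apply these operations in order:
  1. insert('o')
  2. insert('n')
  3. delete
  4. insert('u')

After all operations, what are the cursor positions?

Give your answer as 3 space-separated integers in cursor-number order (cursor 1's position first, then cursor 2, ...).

Answer: 3 6 13

Derivation:
After op 1 (insert('o')): buffer="woyoekardo" (len 10), cursors c1@2 c2@4 c3@10, authorship .1.2.....3
After op 2 (insert('n')): buffer="wonyonekardon" (len 13), cursors c1@3 c2@6 c3@13, authorship .11.22.....33
After op 3 (delete): buffer="woyoekardo" (len 10), cursors c1@2 c2@4 c3@10, authorship .1.2.....3
After op 4 (insert('u')): buffer="wouyouekardou" (len 13), cursors c1@3 c2@6 c3@13, authorship .11.22.....33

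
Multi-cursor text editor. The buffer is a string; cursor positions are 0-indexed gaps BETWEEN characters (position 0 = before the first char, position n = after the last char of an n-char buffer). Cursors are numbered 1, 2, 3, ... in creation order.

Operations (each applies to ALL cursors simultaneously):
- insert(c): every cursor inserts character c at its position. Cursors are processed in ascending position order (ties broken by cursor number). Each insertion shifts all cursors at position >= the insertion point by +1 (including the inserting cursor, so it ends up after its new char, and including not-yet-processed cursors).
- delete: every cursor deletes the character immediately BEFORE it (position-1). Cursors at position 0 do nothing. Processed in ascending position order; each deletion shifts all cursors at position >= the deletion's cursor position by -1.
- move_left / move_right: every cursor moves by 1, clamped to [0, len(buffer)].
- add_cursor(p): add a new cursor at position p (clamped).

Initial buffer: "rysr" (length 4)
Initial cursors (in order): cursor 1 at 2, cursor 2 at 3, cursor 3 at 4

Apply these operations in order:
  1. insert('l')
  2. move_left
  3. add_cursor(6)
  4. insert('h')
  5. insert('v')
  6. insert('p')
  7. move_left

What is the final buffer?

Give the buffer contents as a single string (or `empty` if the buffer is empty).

After op 1 (insert('l')): buffer="rylslrl" (len 7), cursors c1@3 c2@5 c3@7, authorship ..1.2.3
After op 2 (move_left): buffer="rylslrl" (len 7), cursors c1@2 c2@4 c3@6, authorship ..1.2.3
After op 3 (add_cursor(6)): buffer="rylslrl" (len 7), cursors c1@2 c2@4 c3@6 c4@6, authorship ..1.2.3
After op 4 (insert('h')): buffer="ryhlshlrhhl" (len 11), cursors c1@3 c2@6 c3@10 c4@10, authorship ..11.22.343
After op 5 (insert('v')): buffer="ryhvlshvlrhhvvl" (len 15), cursors c1@4 c2@8 c3@14 c4@14, authorship ..111.222.34343
After op 6 (insert('p')): buffer="ryhvplshvplrhhvvppl" (len 19), cursors c1@5 c2@10 c3@18 c4@18, authorship ..1111.2222.3434343
After op 7 (move_left): buffer="ryhvplshvplrhhvvppl" (len 19), cursors c1@4 c2@9 c3@17 c4@17, authorship ..1111.2222.3434343

Answer: ryhvplshvplrhhvvppl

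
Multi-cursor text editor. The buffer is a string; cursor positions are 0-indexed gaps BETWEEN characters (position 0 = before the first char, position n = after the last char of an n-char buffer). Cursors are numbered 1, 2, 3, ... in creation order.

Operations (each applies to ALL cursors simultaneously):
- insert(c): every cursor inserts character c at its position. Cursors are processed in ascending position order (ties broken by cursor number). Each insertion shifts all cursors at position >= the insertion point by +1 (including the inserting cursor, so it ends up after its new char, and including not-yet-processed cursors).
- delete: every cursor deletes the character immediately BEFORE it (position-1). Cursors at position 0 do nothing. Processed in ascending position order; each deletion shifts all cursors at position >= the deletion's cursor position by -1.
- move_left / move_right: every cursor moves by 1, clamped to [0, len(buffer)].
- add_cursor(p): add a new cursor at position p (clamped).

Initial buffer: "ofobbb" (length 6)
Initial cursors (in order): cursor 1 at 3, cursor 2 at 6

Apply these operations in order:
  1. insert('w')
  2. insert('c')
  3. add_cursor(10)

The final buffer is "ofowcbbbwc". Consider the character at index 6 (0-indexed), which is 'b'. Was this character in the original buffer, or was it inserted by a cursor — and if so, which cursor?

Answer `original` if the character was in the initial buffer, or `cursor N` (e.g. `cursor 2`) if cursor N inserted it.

After op 1 (insert('w')): buffer="ofowbbbw" (len 8), cursors c1@4 c2@8, authorship ...1...2
After op 2 (insert('c')): buffer="ofowcbbbwc" (len 10), cursors c1@5 c2@10, authorship ...11...22
After op 3 (add_cursor(10)): buffer="ofowcbbbwc" (len 10), cursors c1@5 c2@10 c3@10, authorship ...11...22
Authorship (.=original, N=cursor N): . . . 1 1 . . . 2 2
Index 6: author = original

Answer: original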